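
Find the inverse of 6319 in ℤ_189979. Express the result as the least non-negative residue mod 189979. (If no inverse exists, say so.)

Extended Euclidean algorithm:
189979 = 30·6319 + 409
6319 = 15·409 + 184
409 = 2·184 + 41
184 = 4·41 + 20
41 = 2·20 + 1
20 = 20·1 + 0
The gcd is 1. Working backward:
1 = 41 − 2·20
1 = −2·184 + 9·41
1 = 9·409 − 20·184
1 = −20·6319 + 309·409
1 = 309·189979 − 9290·6319
Hence 6319⁻¹ ≡ -9290 ≡ 180689 (mod 189979).

180689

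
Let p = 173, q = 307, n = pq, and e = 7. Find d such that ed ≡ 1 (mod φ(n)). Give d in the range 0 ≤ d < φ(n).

φ(n) = (p−1)(q−1) = 172·306 = 52632.
Need d with 7·d ≡ 1 (mod 52632). Apply the extended Euclidean algorithm:
52632 = 7518*7 + 6
7 = 1*6 + 1
6 = 6*1 + 0
Back-substitute:
1 = 7 − 6
1 = −52632 + 7519·7
So 7·7519 ≡ 1 (mod 52632), hence d = 7519.

7519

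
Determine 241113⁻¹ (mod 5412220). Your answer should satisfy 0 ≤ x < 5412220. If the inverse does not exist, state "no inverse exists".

gcd(5412220, 241113) by repeated division:
5412220 = 22×241113 + 107734
241113 = 2×107734 + 25645
107734 = 4×25645 + 5154
25645 = 4×5154 + 5029
5154 = 1×5029 + 125
5029 = 40×125 + 29
125 = 4×29 + 9
29 = 3×9 + 2
9 = 4×2 + 1
2 = 2×1 + 0
The gcd is 1. Working backward:
1 = 9 − 4·2
1 = −4·29 + 13·9
1 = 13·125 − 56·29
1 = −56·5029 + 2253·125
1 = 2253·5154 − 2309·5029
1 = −2309·25645 + 11489·5154
1 = 11489·107734 − 48265·25645
1 = −48265·241113 + 108019·107734
1 = 108019·5412220 − 2424683·241113
Thus 241113·(-2424683) ≡ 1 (mod 5412220); reducing, -2424683 mod 5412220 = 2987537.

2987537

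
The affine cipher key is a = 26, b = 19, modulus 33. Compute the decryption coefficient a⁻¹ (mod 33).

14

Extended Euclidean algorithm:
33 = 1×26 + 7
26 = 3×7 + 5
7 = 1×5 + 2
5 = 2×2 + 1
2 = 2×1 + 0
Since gcd(26, 33) = 1, back-substitute to write 1 as a combination:
1 = 5 − 2·2
1 = −2·7 + 3·5
1 = 3·26 − 11·7
1 = −11·33 + 14·26
So 26·14 ≡ 1 (mod 33).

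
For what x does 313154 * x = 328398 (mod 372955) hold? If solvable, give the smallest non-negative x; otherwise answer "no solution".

280442

First find gcd(313154, 372955):
372955 = 1*313154 + 59801
313154 = 5*59801 + 14149
59801 = 4*14149 + 3205
14149 = 4*3205 + 1329
3205 = 2*1329 + 547
1329 = 2*547 + 235
547 = 2*235 + 77
235 = 3*77 + 4
77 = 19*4 + 1
4 = 4*1 + 0
gcd = 1, so a unique solution mod 372955 exists.
Back-substitute for the Bézout coefficients:
1 = 77 − 19·4
1 = −19·235 + 58·77
1 = 58·547 − 135·235
1 = −135·1329 + 328·547
1 = 328·3205 − 791·1329
1 = −791·14149 + 3492·3205
1 = 3492·59801 − 14759·14149
1 = −14759·313154 + 77287·59801
1 = 77287·372955 − 92046·313154
So 313154·(-92046) ≡ 1 (mod 372955), giving 313154⁻¹ ≡ 280909.
x ≡ 313154⁻¹·328398 ≡ 280909·328398 ≡ 280442 (mod 372955).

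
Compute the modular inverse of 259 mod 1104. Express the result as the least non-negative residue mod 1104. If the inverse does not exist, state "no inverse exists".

Apply the Euclidean algorithm to 1104 and 259:
1104 = 4*259 + 68
259 = 3*68 + 55
68 = 1*55 + 13
55 = 4*13 + 3
13 = 4*3 + 1
3 = 3*1 + 0
Since gcd(259, 1104) = 1, back-substitute to write 1 as a combination:
1 = 13 − 4·3
1 = −4·55 + 17·13
1 = 17·68 − 21·55
1 = −21·259 + 80·68
1 = 80·1104 − 341·259
So 259·(-341) ≡ 1 (mod 1104), and -341 ≡ 763 (mod 1104).

763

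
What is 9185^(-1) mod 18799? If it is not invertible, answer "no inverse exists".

no inverse exists

Euclidean algorithm on 18799, 9185:
18799 = 2*9185 + 429
9185 = 21*429 + 176
429 = 2*176 + 77
176 = 2*77 + 22
77 = 3*22 + 11
22 = 2*11 + 0
The gcd is 11, not 1, hence no inverse exists.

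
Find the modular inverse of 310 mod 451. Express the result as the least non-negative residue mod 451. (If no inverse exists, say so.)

435

Apply the Euclidean algorithm to 451 and 310:
451 = 1*310 + 141
310 = 2*141 + 28
141 = 5*28 + 1
28 = 28*1 + 0
gcd = 1, so the inverse exists. Back-substitute:
1 = 141 − 5·28
1 = −5·310 + 11·141
1 = 11·451 − 16·310
Hence 310⁻¹ ≡ -16 ≡ 435 (mod 451).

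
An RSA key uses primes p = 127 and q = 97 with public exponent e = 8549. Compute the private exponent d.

8621

φ(n) = (p−1)(q−1) = 126·96 = 12096.
Need d with 8549·d ≡ 1 (mod 12096). Apply the extended Euclidean algorithm:
12096 = 1*8549 + 3547
8549 = 2*3547 + 1455
3547 = 2*1455 + 637
1455 = 2*637 + 181
637 = 3*181 + 94
181 = 1*94 + 87
94 = 1*87 + 7
87 = 12*7 + 3
7 = 2*3 + 1
3 = 3*1 + 0
Back-substitute:
1 = 7 − 2·3
1 = −2·87 + 25·7
1 = 25·94 − 27·87
1 = −27·181 + 52·94
1 = 52·637 − 183·181
1 = −183·1455 + 418·637
1 = 418·3547 − 1019·1455
1 = −1019·8549 + 2456·3547
1 = 2456·12096 − 3475·8549
So 8549·(-3475) ≡ 1 (mod 12096), hence d ≡ -3475 ≡ 8621 (mod 12096).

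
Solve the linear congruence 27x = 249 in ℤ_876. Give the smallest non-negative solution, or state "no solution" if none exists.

139

First find gcd(27, 876):
876 = 32×27 + 12
27 = 2×12 + 3
12 = 4×3 + 0
gcd = 3 and 3 | 249, so solutions exist. Divide through by 3: 9x ≡ 83 (mod 292).
Now find 9⁻¹ mod 292:
292 = 32·9 + 4
9 = 2·4 + 1
4 = 4·1 + 0
Back-substitute:
1 = 9 − 2·4
1 = −2·292 + 65·9
So 9⁻¹ ≡ 65 (mod 292).
Then x ≡ 65·83 ≡ 139 (mod 292); the smallest non-negative solution is x = 139.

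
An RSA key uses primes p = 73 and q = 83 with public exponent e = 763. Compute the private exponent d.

φ(n) = (p−1)(q−1) = 72·82 = 5904.
Need d with 763·d ≡ 1 (mod 5904). Apply the extended Euclidean algorithm:
5904 = 7*763 + 563
763 = 1*563 + 200
563 = 2*200 + 163
200 = 1*163 + 37
163 = 4*37 + 15
37 = 2*15 + 7
15 = 2*7 + 1
7 = 7*1 + 0
Back-substitute:
1 = 15 − 2·7
1 = −2·37 + 5·15
1 = 5·163 − 22·37
1 = −22·200 + 27·163
1 = 27·563 − 76·200
1 = −76·763 + 103·563
1 = 103·5904 − 797·763
So 763·(-797) ≡ 1 (mod 5904), hence d ≡ -797 ≡ 5107 (mod 5904).

5107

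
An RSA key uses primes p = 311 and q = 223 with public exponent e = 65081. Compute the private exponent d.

φ(n) = (p−1)(q−1) = 310·222 = 68820.
Need d with 65081·d ≡ 1 (mod 68820). Apply the extended Euclidean algorithm:
68820 = 1·65081 + 3739
65081 = 17·3739 + 1518
3739 = 2·1518 + 703
1518 = 2·703 + 112
703 = 6·112 + 31
112 = 3·31 + 19
31 = 1·19 + 12
19 = 1·12 + 7
12 = 1·7 + 5
7 = 1·5 + 2
5 = 2·2 + 1
2 = 2·1 + 0
Back-substitute:
1 = 5 − 2·2
1 = −2·7 + 3·5
1 = 3·12 − 5·7
1 = −5·19 + 8·12
1 = 8·31 − 13·19
1 = −13·112 + 47·31
1 = 47·703 − 295·112
1 = −295·1518 + 637·703
1 = 637·3739 − 1569·1518
1 = −1569·65081 + 27310·3739
1 = 27310·68820 − 28879·65081
So 65081·(-28879) ≡ 1 (mod 68820), hence d ≡ -28879 ≡ 39941 (mod 68820).

39941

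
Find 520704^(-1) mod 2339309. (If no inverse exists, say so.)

Apply the Euclidean algorithm to 2339309 and 520704:
2339309 = 4×520704 + 256493
520704 = 2×256493 + 7718
256493 = 33×7718 + 1799
7718 = 4×1799 + 522
1799 = 3×522 + 233
522 = 2×233 + 56
233 = 4×56 + 9
56 = 6×9 + 2
9 = 4×2 + 1
2 = 2×1 + 0
Since gcd(520704, 2339309) = 1, back-substitute to write 1 as a combination:
1 = 9 − 4·2
1 = −4·56 + 25·9
1 = 25·233 − 104·56
1 = −104·522 + 233·233
1 = 233·1799 − 803·522
1 = −803·7718 + 3445·1799
1 = 3445·256493 − 114488·7718
1 = −114488·520704 + 232421·256493
1 = 232421·2339309 − 1044172·520704
So 520704·(-1044172) ≡ 1 (mod 2339309), and -1044172 ≡ 1295137 (mod 2339309).

1295137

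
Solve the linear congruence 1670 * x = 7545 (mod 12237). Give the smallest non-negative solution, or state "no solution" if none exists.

First find gcd(1670, 12237):
12237 = 7·1670 + 547
1670 = 3·547 + 29
547 = 18·29 + 25
29 = 1·25 + 4
25 = 6·4 + 1
4 = 4·1 + 0
gcd = 1, so a unique solution mod 12237 exists.
Back-substitute for the Bézout coefficients:
1 = 25 − 6·4
1 = −6·29 + 7·25
1 = 7·547 − 132·29
1 = −132·1670 + 403·547
1 = 403·12237 − 2953·1670
So 1670·(-2953) ≡ 1 (mod 12237), giving 1670⁻¹ ≡ 9284.
x ≡ 1670⁻¹·7545 ≡ 9284·7545 ≡ 3192 (mod 12237).

3192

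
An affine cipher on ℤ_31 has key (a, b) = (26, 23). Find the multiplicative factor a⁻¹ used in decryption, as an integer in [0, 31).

Extended Euclidean algorithm:
31 = 1*26 + 5
26 = 5*5 + 1
5 = 5*1 + 0
Since gcd(26, 31) = 1, back-substitute to write 1 as a combination:
1 = 26 − 5·5
1 = −5·31 + 6·26
So 26·6 ≡ 1 (mod 31).

6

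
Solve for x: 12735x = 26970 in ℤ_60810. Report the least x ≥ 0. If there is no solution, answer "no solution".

1172

First find gcd(12735, 60810):
60810 = 4×12735 + 9870
12735 = 1×9870 + 2865
9870 = 3×2865 + 1275
2865 = 2×1275 + 315
1275 = 4×315 + 15
315 = 21×15 + 0
gcd = 15 and 15 | 26970, so solutions exist. Divide through by 15: 849x ≡ 1798 (mod 4054).
Now find 849⁻¹ mod 4054:
4054 = 4*849 + 658
849 = 1*658 + 191
658 = 3*191 + 85
191 = 2*85 + 21
85 = 4*21 + 1
21 = 21*1 + 0
Back-substitute:
1 = 85 − 4·21
1 = −4·191 + 9·85
1 = 9·658 − 31·191
1 = −31·849 + 40·658
1 = 40·4054 − 191·849
So 849·(-191) ≡ 1 (mod 4054), i.e. 849⁻¹ ≡ 3863.
Then x ≡ 3863·1798 ≡ 1172 (mod 4054); the smallest non-negative solution is x = 1172.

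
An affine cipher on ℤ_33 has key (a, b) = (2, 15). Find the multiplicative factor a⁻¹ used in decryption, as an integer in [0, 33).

17

Extended Euclidean algorithm:
33 = 16*2 + 1
2 = 2*1 + 0
The gcd is 1. Working backward:
1 = 33 − 16·2
Hence 2⁻¹ ≡ -16 ≡ 17 (mod 33).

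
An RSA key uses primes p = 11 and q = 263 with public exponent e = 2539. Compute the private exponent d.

φ(n) = (p−1)(q−1) = 10·262 = 2620.
Need d with 2539·d ≡ 1 (mod 2620). Apply the extended Euclidean algorithm:
2620 = 1·2539 + 81
2539 = 31·81 + 28
81 = 2·28 + 25
28 = 1·25 + 3
25 = 8·3 + 1
3 = 3·1 + 0
Back-substitute:
1 = 25 − 8·3
1 = −8·28 + 9·25
1 = 9·81 − 26·28
1 = −26·2539 + 815·81
1 = 815·2620 − 841·2539
So 2539·(-841) ≡ 1 (mod 2620), hence d ≡ -841 ≡ 1779 (mod 2620).

1779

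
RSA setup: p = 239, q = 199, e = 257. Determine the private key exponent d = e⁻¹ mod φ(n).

19253

φ(n) = (p−1)(q−1) = 238·198 = 47124.
Need d with 257·d ≡ 1 (mod 47124). Apply the extended Euclidean algorithm:
47124 = 183·257 + 93
257 = 2·93 + 71
93 = 1·71 + 22
71 = 3·22 + 5
22 = 4·5 + 2
5 = 2·2 + 1
2 = 2·1 + 0
Back-substitute:
1 = 5 − 2·2
1 = −2·22 + 9·5
1 = 9·71 − 29·22
1 = −29·93 + 38·71
1 = 38·257 − 105·93
1 = −105·47124 + 19253·257
So 257·19253 ≡ 1 (mod 47124), hence d = 19253.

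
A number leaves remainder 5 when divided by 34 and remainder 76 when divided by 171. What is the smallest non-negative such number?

Write x = 5 + 34·k. Then 34·k ≡ 76 − 5 ≡ 71 (mod 171).
Need 34⁻¹ mod 171. Extended Euclid on (171, 34):
171 = 5*34 + 1
34 = 34*1 + 0
Back-substitute:
1 = 171 − 5·34
34⁻¹ ≡ 166 (mod 171), so k ≡ 166·71 ≡ 158 (mod 171).
x = 5 + 34·158 = 5377.

5377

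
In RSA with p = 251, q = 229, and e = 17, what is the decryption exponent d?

3353

φ(n) = (p−1)(q−1) = 250·228 = 57000.
Need d with 17·d ≡ 1 (mod 57000). Apply the extended Euclidean algorithm:
57000 = 3352·17 + 16
17 = 1·16 + 1
16 = 16·1 + 0
Back-substitute:
1 = 17 − 16
1 = −57000 + 3353·17
So 17·3353 ≡ 1 (mod 57000), hence d = 3353.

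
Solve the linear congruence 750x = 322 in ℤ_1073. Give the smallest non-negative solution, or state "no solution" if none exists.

First find gcd(750, 1073):
1073 = 1*750 + 323
750 = 2*323 + 104
323 = 3*104 + 11
104 = 9*11 + 5
11 = 2*5 + 1
5 = 5*1 + 0
gcd = 1, so a unique solution mod 1073 exists.
Back-substitute for the Bézout coefficients:
1 = 11 − 2·5
1 = −2·104 + 19·11
1 = 19·323 − 59·104
1 = −59·750 + 137·323
1 = 137·1073 − 196·750
So 750·(-196) ≡ 1 (mod 1073), giving 750⁻¹ ≡ 877.
x ≡ 750⁻¹·322 ≡ 877·322 ≡ 195 (mod 1073).

195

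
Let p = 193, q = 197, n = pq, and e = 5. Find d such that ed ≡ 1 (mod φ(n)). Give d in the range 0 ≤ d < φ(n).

15053

φ(n) = (p−1)(q−1) = 192·196 = 37632.
Need d with 5·d ≡ 1 (mod 37632). Apply the extended Euclidean algorithm:
37632 = 7526·5 + 2
5 = 2·2 + 1
2 = 2·1 + 0
Back-substitute:
1 = 5 − 2·2
1 = −2·37632 + 15053·5
So 5·15053 ≡ 1 (mod 37632), hence d = 15053.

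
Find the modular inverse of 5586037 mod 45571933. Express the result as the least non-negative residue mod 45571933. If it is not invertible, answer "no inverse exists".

Apply the Euclidean algorithm to 45571933 and 5586037:
45571933 = 8*5586037 + 883637
5586037 = 6*883637 + 284215
883637 = 3*284215 + 30992
284215 = 9*30992 + 5287
30992 = 5*5287 + 4557
5287 = 1*4557 + 730
4557 = 6*730 + 177
730 = 4*177 + 22
177 = 8*22 + 1
22 = 22*1 + 0
Since gcd(5586037, 45571933) = 1, back-substitute to write 1 as a combination:
1 = 177 − 8·22
1 = −8·730 + 33·177
1 = 33·4557 − 206·730
1 = −206·5287 + 239·4557
1 = 239·30992 − 1401·5287
1 = −1401·284215 + 12848·30992
1 = 12848·883637 − 39945·284215
1 = −39945·5586037 + 252518·883637
1 = 252518·45571933 − 2060089·5586037
Thus 5586037·(-2060089) ≡ 1 (mod 45571933); reducing, -2060089 mod 45571933 = 43511844.

43511844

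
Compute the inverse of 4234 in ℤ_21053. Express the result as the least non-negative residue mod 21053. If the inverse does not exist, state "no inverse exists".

gcd(21053, 4234) by repeated division:
21053 = 4·4234 + 4117
4234 = 1·4117 + 117
4117 = 35·117 + 22
117 = 5·22 + 7
22 = 3·7 + 1
7 = 7·1 + 0
The gcd is 1. Working backward:
1 = 22 − 3·7
1 = −3·117 + 16·22
1 = 16·4117 − 563·117
1 = −563·4234 + 579·4117
1 = 579·21053 − 2879·4234
Hence 4234⁻¹ ≡ -2879 ≡ 18174 (mod 21053).

18174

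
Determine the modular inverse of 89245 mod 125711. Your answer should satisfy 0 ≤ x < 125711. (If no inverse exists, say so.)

gcd(125711, 89245) by repeated division:
125711 = 1*89245 + 36466
89245 = 2*36466 + 16313
36466 = 2*16313 + 3840
16313 = 4*3840 + 953
3840 = 4*953 + 28
953 = 34*28 + 1
28 = 28*1 + 0
gcd = 1, so the inverse exists. Back-substitute:
1 = 953 − 34·28
1 = −34·3840 + 137·953
1 = 137·16313 − 582·3840
1 = −582·36466 + 1301·16313
1 = 1301·89245 − 3184·36466
1 = −3184·125711 + 4485·89245
So 89245·4485 ≡ 1 (mod 125711).

4485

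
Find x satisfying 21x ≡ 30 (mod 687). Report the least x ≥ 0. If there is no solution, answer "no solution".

165

First find gcd(21, 687):
687 = 32·21 + 15
21 = 1·15 + 6
15 = 2·6 + 3
6 = 2·3 + 0
gcd = 3 and 3 | 30, so solutions exist. Divide through by 3: 7x ≡ 10 (mod 229).
Now find 7⁻¹ mod 229:
229 = 32·7 + 5
7 = 1·5 + 2
5 = 2·2 + 1
2 = 2·1 + 0
Back-substitute:
1 = 5 − 2·2
1 = −2·7 + 3·5
1 = 3·229 − 98·7
So 7·(-98) ≡ 1 (mod 229), i.e. 7⁻¹ ≡ 131.
Then x ≡ 131·10 ≡ 165 (mod 229); the smallest non-negative solution is x = 165.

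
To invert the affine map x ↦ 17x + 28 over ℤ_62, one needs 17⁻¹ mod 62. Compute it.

gcd(62, 17) by repeated division:
62 = 3*17 + 11
17 = 1*11 + 6
11 = 1*6 + 5
6 = 1*5 + 1
5 = 5*1 + 0
The gcd is 1. Working backward:
1 = 6 − 5
1 = −11 + 2·6
1 = 2·17 − 3·11
1 = −3·62 + 11·17
So 17·11 ≡ 1 (mod 62).

11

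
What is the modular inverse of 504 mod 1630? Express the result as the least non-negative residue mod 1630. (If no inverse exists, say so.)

Compute gcd(504, 1630):
1630 = 3·504 + 118
504 = 4·118 + 32
118 = 3·32 + 22
32 = 1·22 + 10
22 = 2·10 + 2
10 = 5·2 + 0
Since gcd = 2 > 1, 504 is not a unit mod 1630.

no inverse exists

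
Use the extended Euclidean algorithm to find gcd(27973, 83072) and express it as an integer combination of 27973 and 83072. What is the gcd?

11

Apply Euclid's algorithm to 83072 and 27973:
83072 = 2×27973 + 27126
27973 = 1×27126 + 847
27126 = 32×847 + 22
847 = 38×22 + 11
22 = 2×11 + 0
gcd(27973, 83072) = 11.
Express as a combination:
11 = 847 − 38·22
11 = −38·27126 + 1217·847
11 = 1217·27973 − 1255·27126
11 = −1255·83072 + 3727·27973
So 11 = (-1255)·83072 + (3727)·27973.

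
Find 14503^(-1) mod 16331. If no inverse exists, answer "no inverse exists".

3779

Apply the Euclidean algorithm to 16331 and 14503:
16331 = 1×14503 + 1828
14503 = 7×1828 + 1707
1828 = 1×1707 + 121
1707 = 14×121 + 13
121 = 9×13 + 4
13 = 3×4 + 1
4 = 4×1 + 0
gcd = 1, so the inverse exists. Back-substitute:
1 = 13 − 3·4
1 = −3·121 + 28·13
1 = 28·1707 − 395·121
1 = −395·1828 + 423·1707
1 = 423·14503 − 3356·1828
1 = −3356·16331 + 3779·14503
So 14503·3779 ≡ 1 (mod 16331).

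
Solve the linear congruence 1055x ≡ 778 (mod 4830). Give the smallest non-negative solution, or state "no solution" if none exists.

gcd(1055, 4830):
4830 = 4*1055 + 610
1055 = 1*610 + 445
610 = 1*445 + 165
445 = 2*165 + 115
165 = 1*115 + 50
115 = 2*50 + 15
50 = 3*15 + 5
15 = 3*5 + 0
gcd = 5, but 5 ∤ 778, so the congruence has no solution.

no solution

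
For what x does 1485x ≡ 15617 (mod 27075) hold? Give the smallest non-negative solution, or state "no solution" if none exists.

no solution

gcd(1485, 27075):
27075 = 18·1485 + 345
1485 = 4·345 + 105
345 = 3·105 + 30
105 = 3·30 + 15
30 = 2·15 + 0
gcd = 15, but 15 ∤ 15617, so the congruence has no solution.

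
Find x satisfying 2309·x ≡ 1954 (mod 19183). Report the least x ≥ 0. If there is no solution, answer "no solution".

First find gcd(2309, 19183):
19183 = 8*2309 + 711
2309 = 3*711 + 176
711 = 4*176 + 7
176 = 25*7 + 1
7 = 7*1 + 0
gcd = 1, so a unique solution mod 19183 exists.
Back-substitute for the Bézout coefficients:
1 = 176 − 25·7
1 = −25·711 + 101·176
1 = 101·2309 − 328·711
1 = −328·19183 + 2725·2309
So 2309·(2725) ≡ 1 (mod 19183), giving 2309⁻¹ ≡ 2725.
x ≡ 2309⁻¹·1954 ≡ 2725·1954 ≡ 10959 (mod 19183).

10959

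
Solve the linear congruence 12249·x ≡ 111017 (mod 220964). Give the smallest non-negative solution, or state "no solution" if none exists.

107253

First find gcd(12249, 220964):
220964 = 18*12249 + 482
12249 = 25*482 + 199
482 = 2*199 + 84
199 = 2*84 + 31
84 = 2*31 + 22
31 = 1*22 + 9
22 = 2*9 + 4
9 = 2*4 + 1
4 = 4*1 + 0
gcd = 1, so a unique solution mod 220964 exists.
Back-substitute for the Bézout coefficients:
1 = 9 − 2·4
1 = −2·22 + 5·9
1 = 5·31 − 7·22
1 = −7·84 + 19·31
1 = 19·199 − 45·84
1 = −45·482 + 109·199
1 = 109·12249 − 2770·482
1 = −2770·220964 + 49969·12249
So 12249·(49969) ≡ 1 (mod 220964), giving 12249⁻¹ ≡ 49969.
x ≡ 12249⁻¹·111017 ≡ 49969·111017 ≡ 107253 (mod 220964).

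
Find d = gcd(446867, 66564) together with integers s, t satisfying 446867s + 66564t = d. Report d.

Apply Euclid's algorithm to 446867 and 66564:
446867 = 6·66564 + 47483
66564 = 1·47483 + 19081
47483 = 2·19081 + 9321
19081 = 2·9321 + 439
9321 = 21·439 + 102
439 = 4·102 + 31
102 = 3·31 + 9
31 = 3·9 + 4
9 = 2·4 + 1
4 = 4·1 + 0
gcd(446867, 66564) = 1.
Back-substituting:
1 = 9 − 2·4
1 = −2·31 + 7·9
1 = 7·102 − 23·31
1 = −23·439 + 99·102
1 = 99·9321 − 2102·439
1 = −2102·19081 + 4303·9321
1 = 4303·47483 − 10708·19081
1 = −10708·66564 + 15011·47483
1 = 15011·446867 − 100774·66564
So 1 = (15011)·446867 + (-100774)·66564.

1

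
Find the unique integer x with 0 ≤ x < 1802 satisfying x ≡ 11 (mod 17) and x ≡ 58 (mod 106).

164

Write x = 11 + 17·k. Then 17·k ≡ 58 − 11 ≡ 47 (mod 106).
Need 17⁻¹ mod 106. Extended Euclid on (106, 17):
106 = 6×17 + 4
17 = 4×4 + 1
4 = 4×1 + 0
Back-substitute:
1 = 17 − 4·4
1 = −4·106 + 25·17
17⁻¹ ≡ 25 (mod 106), so k ≡ 25·47 ≡ 9 (mod 106).
x = 11 + 17·9 = 164.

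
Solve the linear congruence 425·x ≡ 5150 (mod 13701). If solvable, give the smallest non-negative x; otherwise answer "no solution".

First find gcd(425, 13701):
13701 = 32·425 + 101
425 = 4·101 + 21
101 = 4·21 + 17
21 = 1·17 + 4
17 = 4·4 + 1
4 = 4·1 + 0
gcd = 1, so a unique solution mod 13701 exists.
Back-substitute for the Bézout coefficients:
1 = 17 − 4·4
1 = −4·21 + 5·17
1 = 5·101 − 24·21
1 = −24·425 + 101·101
1 = 101·13701 − 3256·425
So 425·(-3256) ≡ 1 (mod 13701), giving 425⁻¹ ≡ 10445.
x ≡ 425⁻¹·5150 ≡ 10445·5150 ≡ 1624 (mod 13701).

1624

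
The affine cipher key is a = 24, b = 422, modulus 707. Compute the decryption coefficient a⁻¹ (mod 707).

383

gcd(707, 24) by repeated division:
707 = 29·24 + 11
24 = 2·11 + 2
11 = 5·2 + 1
2 = 2·1 + 0
The gcd is 1. Working backward:
1 = 11 − 5·2
1 = −5·24 + 11·11
1 = 11·707 − 324·24
Thus 24·(-324) ≡ 1 (mod 707); reducing, -324 mod 707 = 383.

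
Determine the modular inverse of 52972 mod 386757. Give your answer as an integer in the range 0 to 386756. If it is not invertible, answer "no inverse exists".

140467

Extended Euclidean algorithm:
386757 = 7·52972 + 15953
52972 = 3·15953 + 5113
15953 = 3·5113 + 614
5113 = 8·614 + 201
614 = 3·201 + 11
201 = 18·11 + 3
11 = 3·3 + 2
3 = 1·2 + 1
2 = 2·1 + 0
gcd = 1, so the inverse exists. Back-substitute:
1 = 3 − 2
1 = −11 + 4·3
1 = 4·201 − 73·11
1 = −73·614 + 223·201
1 = 223·5113 − 1857·614
1 = −1857·15953 + 5794·5113
1 = 5794·52972 − 19239·15953
1 = −19239·386757 + 140467·52972
So 52972·140467 ≡ 1 (mod 386757).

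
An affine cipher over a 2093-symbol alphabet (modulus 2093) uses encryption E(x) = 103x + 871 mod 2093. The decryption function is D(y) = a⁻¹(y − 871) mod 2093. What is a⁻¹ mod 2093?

Run Euclid on (2093, 103):
2093 = 20·103 + 33
103 = 3·33 + 4
33 = 8·4 + 1
4 = 4·1 + 0
Since gcd(103, 2093) = 1, back-substitute to write 1 as a combination:
1 = 33 − 8·4
1 = −8·103 + 25·33
1 = 25·2093 − 508·103
So 103·(-508) ≡ 1 (mod 2093), and -508 ≡ 1585 (mod 2093).

1585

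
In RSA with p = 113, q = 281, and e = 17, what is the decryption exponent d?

12913

φ(n) = (p−1)(q−1) = 112·280 = 31360.
Need d with 17·d ≡ 1 (mod 31360). Apply the extended Euclidean algorithm:
31360 = 1844·17 + 12
17 = 1·12 + 5
12 = 2·5 + 2
5 = 2·2 + 1
2 = 2·1 + 0
Back-substitute:
1 = 5 − 2·2
1 = −2·12 + 5·5
1 = 5·17 − 7·12
1 = −7·31360 + 12913·17
So 17·12913 ≡ 1 (mod 31360), hence d = 12913.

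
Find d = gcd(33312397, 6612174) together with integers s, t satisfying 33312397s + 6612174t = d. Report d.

Apply Euclid's algorithm to 33312397 and 6612174:
33312397 = 5*6612174 + 251527
6612174 = 26*251527 + 72472
251527 = 3*72472 + 34111
72472 = 2*34111 + 4250
34111 = 8*4250 + 111
4250 = 38*111 + 32
111 = 3*32 + 15
32 = 2*15 + 2
15 = 7*2 + 1
2 = 2*1 + 0
gcd(33312397, 6612174) = 1.
Express as a combination:
1 = 15 − 7·2
1 = −7·32 + 15·15
1 = 15·111 − 52·32
1 = −52·4250 + 1991·111
1 = 1991·34111 − 15980·4250
1 = −15980·72472 + 33951·34111
1 = 33951·251527 − 117833·72472
1 = −117833·6612174 + 3097609·251527
1 = 3097609·33312397 − 15605878·6612174
So 1 = (3097609)·33312397 + (-15605878)·6612174.

1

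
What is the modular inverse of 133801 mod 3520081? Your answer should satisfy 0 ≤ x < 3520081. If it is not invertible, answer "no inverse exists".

3425029

Run Euclid on (3520081, 133801):
3520081 = 26*133801 + 41255
133801 = 3*41255 + 10036
41255 = 4*10036 + 1111
10036 = 9*1111 + 37
1111 = 30*37 + 1
37 = 37*1 + 0
gcd = 1, so the inverse exists. Back-substitute:
1 = 1111 − 30·37
1 = −30·10036 + 271·1111
1 = 271·41255 − 1114·10036
1 = −1114·133801 + 3613·41255
1 = 3613·3520081 − 95052·133801
So 133801·(-95052) ≡ 1 (mod 3520081), and -95052 ≡ 3425029 (mod 3520081).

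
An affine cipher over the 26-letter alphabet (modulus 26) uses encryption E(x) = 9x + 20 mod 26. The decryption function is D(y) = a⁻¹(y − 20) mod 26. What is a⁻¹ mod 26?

3

Run Euclid on (26, 9):
26 = 2·9 + 8
9 = 1·8 + 1
8 = 8·1 + 0
gcd = 1, so the inverse exists. Back-substitute:
1 = 9 − 8
1 = −26 + 3·9
So 9·3 ≡ 1 (mod 26).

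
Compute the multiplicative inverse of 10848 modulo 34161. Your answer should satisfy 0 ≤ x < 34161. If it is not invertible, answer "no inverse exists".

Euclidean algorithm on 34161, 10848:
34161 = 3×10848 + 1617
10848 = 6×1617 + 1146
1617 = 1×1146 + 471
1146 = 2×471 + 204
471 = 2×204 + 63
204 = 3×63 + 15
63 = 4×15 + 3
15 = 5×3 + 0
gcd(10848, 34161) = 3 ≠ 1, so 10848 has no multiplicative inverse modulo 34161.

no inverse exists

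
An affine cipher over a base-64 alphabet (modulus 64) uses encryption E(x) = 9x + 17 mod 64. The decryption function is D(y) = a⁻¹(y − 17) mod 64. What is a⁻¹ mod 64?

57

Apply the Euclidean algorithm to 64 and 9:
64 = 7×9 + 1
9 = 9×1 + 0
Since gcd(9, 64) = 1, back-substitute to write 1 as a combination:
1 = 64 − 7·9
Thus 9·(-7) ≡ 1 (mod 64); reducing, -7 mod 64 = 57.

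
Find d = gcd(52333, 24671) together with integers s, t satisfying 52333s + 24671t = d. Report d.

Repeated division:
52333 = 2·24671 + 2991
24671 = 8·2991 + 743
2991 = 4·743 + 19
743 = 39·19 + 2
19 = 9·2 + 1
2 = 2·1 + 0
gcd(52333, 24671) = 1.
Working backward:
1 = 19 − 9·2
1 = −9·743 + 352·19
1 = 352·2991 − 1417·743
1 = −1417·24671 + 11688·2991
1 = 11688·52333 − 24793·24671
So 1 = (11688)·52333 + (-24793)·24671.

1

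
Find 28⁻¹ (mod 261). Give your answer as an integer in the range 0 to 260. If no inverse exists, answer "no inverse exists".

Extended Euclidean algorithm:
261 = 9·28 + 9
28 = 3·9 + 1
9 = 9·1 + 0
The gcd is 1. Working backward:
1 = 28 − 3·9
1 = −3·261 + 28·28
So 28·28 ≡ 1 (mod 261).

28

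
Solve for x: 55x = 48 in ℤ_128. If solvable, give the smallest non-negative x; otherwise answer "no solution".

80

First find gcd(55, 128):
128 = 2*55 + 18
55 = 3*18 + 1
18 = 18*1 + 0
gcd = 1, so a unique solution mod 128 exists.
Back-substitute for the Bézout coefficients:
1 = 55 − 3·18
1 = −3·128 + 7·55
So 55·(7) ≡ 1 (mod 128), giving 55⁻¹ ≡ 7.
x ≡ 55⁻¹·48 ≡ 7·48 ≡ 80 (mod 128).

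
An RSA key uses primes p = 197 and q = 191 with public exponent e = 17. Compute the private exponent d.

φ(n) = (p−1)(q−1) = 196·190 = 37240.
Need d with 17·d ≡ 1 (mod 37240). Apply the extended Euclidean algorithm:
37240 = 2190×17 + 10
17 = 1×10 + 7
10 = 1×7 + 3
7 = 2×3 + 1
3 = 3×1 + 0
Back-substitute:
1 = 7 − 2·3
1 = −2·10 + 3·7
1 = 3·17 − 5·10
1 = −5·37240 + 10953·17
So 17·10953 ≡ 1 (mod 37240), hence d = 10953.

10953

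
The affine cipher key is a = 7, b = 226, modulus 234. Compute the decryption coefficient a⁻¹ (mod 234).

Apply the Euclidean algorithm to 234 and 7:
234 = 33×7 + 3
7 = 2×3 + 1
3 = 3×1 + 0
Since gcd(7, 234) = 1, back-substitute to write 1 as a combination:
1 = 7 − 2·3
1 = −2·234 + 67·7
So 7·67 ≡ 1 (mod 234).

67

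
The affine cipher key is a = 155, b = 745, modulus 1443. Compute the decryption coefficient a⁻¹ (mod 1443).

1052

Extended Euclidean algorithm:
1443 = 9·155 + 48
155 = 3·48 + 11
48 = 4·11 + 4
11 = 2·4 + 3
4 = 1·3 + 1
3 = 3·1 + 0
The gcd is 1. Working backward:
1 = 4 − 3
1 = −11 + 3·4
1 = 3·48 − 13·11
1 = −13·155 + 42·48
1 = 42·1443 − 391·155
So 155·(-391) ≡ 1 (mod 1443), and -391 ≡ 1052 (mod 1443).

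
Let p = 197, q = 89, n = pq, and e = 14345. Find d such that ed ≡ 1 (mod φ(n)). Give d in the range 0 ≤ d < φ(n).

φ(n) = (p−1)(q−1) = 196·88 = 17248.
Need d with 14345·d ≡ 1 (mod 17248). Apply the extended Euclidean algorithm:
17248 = 1×14345 + 2903
14345 = 4×2903 + 2733
2903 = 1×2733 + 170
2733 = 16×170 + 13
170 = 13×13 + 1
13 = 13×1 + 0
Back-substitute:
1 = 170 − 13·13
1 = −13·2733 + 209·170
1 = 209·2903 − 222·2733
1 = −222·14345 + 1097·2903
1 = 1097·17248 − 1319·14345
So 14345·(-1319) ≡ 1 (mod 17248), hence d ≡ -1319 ≡ 15929 (mod 17248).

15929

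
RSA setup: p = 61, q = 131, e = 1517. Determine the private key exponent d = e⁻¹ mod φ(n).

653

φ(n) = (p−1)(q−1) = 60·130 = 7800.
Need d with 1517·d ≡ 1 (mod 7800). Apply the extended Euclidean algorithm:
7800 = 5*1517 + 215
1517 = 7*215 + 12
215 = 17*12 + 11
12 = 1*11 + 1
11 = 11*1 + 0
Back-substitute:
1 = 12 − 11
1 = −215 + 18·12
1 = 18·1517 − 127·215
1 = −127·7800 + 653·1517
So 1517·653 ≡ 1 (mod 7800), hence d = 653.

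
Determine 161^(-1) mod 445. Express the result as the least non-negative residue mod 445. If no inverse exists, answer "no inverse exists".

gcd(445, 161) by repeated division:
445 = 2*161 + 123
161 = 1*123 + 38
123 = 3*38 + 9
38 = 4*9 + 2
9 = 4*2 + 1
2 = 2*1 + 0
The gcd is 1. Working backward:
1 = 9 − 4·2
1 = −4·38 + 17·9
1 = 17·123 − 55·38
1 = −55·161 + 72·123
1 = 72·445 − 199·161
Hence 161⁻¹ ≡ -199 ≡ 246 (mod 445).

246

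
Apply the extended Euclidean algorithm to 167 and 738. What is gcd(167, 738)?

Apply Euclid's algorithm to 738 and 167:
738 = 4×167 + 70
167 = 2×70 + 27
70 = 2×27 + 16
27 = 1×16 + 11
16 = 1×11 + 5
11 = 2×5 + 1
5 = 5×1 + 0
gcd(167, 738) = 1.
Express as a combination:
1 = 11 − 2·5
1 = −2·16 + 3·11
1 = 3·27 − 5·16
1 = −5·70 + 13·27
1 = 13·167 − 31·70
1 = −31·738 + 137·167
So 1 = (-31)·738 + (137)·167.

1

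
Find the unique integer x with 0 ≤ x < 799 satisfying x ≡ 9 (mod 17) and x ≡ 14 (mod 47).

672

Write x = 9 + 17·k. Then 17·k ≡ 14 − 9 ≡ 5 (mod 47).
Need 17⁻¹ mod 47. Extended Euclid on (47, 17):
47 = 2*17 + 13
17 = 1*13 + 4
13 = 3*4 + 1
4 = 4*1 + 0
Back-substitute:
1 = 13 − 3·4
1 = −3·17 + 4·13
1 = 4·47 − 11·17
17⁻¹ ≡ 36 (mod 47), so k ≡ 36·5 ≡ 39 (mod 47).
x = 9 + 17·39 = 672.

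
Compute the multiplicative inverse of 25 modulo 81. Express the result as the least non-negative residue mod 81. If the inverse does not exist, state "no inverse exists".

gcd(81, 25) by repeated division:
81 = 3*25 + 6
25 = 4*6 + 1
6 = 6*1 + 0
The gcd is 1. Working backward:
1 = 25 − 4·6
1 = −4·81 + 13·25
So 25·13 ≡ 1 (mod 81).

13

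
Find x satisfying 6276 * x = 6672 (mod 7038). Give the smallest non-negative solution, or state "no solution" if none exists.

First find gcd(6276, 7038):
7038 = 1*6276 + 762
6276 = 8*762 + 180
762 = 4*180 + 42
180 = 4*42 + 12
42 = 3*12 + 6
12 = 2*6 + 0
gcd = 6 and 6 | 6672, so solutions exist. Divide through by 6: 1046x ≡ 1112 (mod 1173).
Now find 1046⁻¹ mod 1173:
1173 = 1×1046 + 127
1046 = 8×127 + 30
127 = 4×30 + 7
30 = 4×7 + 2
7 = 3×2 + 1
2 = 2×1 + 0
Back-substitute:
1 = 7 − 3·2
1 = −3·30 + 13·7
1 = 13·127 − 55·30
1 = −55·1046 + 453·127
1 = 453·1173 − 508·1046
So 1046·(-508) ≡ 1 (mod 1173), i.e. 1046⁻¹ ≡ 665.
Then x ≡ 665·1112 ≡ 490 (mod 1173); the smallest non-negative solution is x = 490.

490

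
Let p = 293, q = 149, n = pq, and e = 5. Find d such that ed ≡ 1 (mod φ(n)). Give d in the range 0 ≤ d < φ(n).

34573

φ(n) = (p−1)(q−1) = 292·148 = 43216.
Need d with 5·d ≡ 1 (mod 43216). Apply the extended Euclidean algorithm:
43216 = 8643*5 + 1
5 = 5*1 + 0
Back-substitute:
1 = 43216 − 8643·5
So 5·(-8643) ≡ 1 (mod 43216), hence d ≡ -8643 ≡ 34573 (mod 43216).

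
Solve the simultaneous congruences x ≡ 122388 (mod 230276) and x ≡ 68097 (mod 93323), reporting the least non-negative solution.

Write x = 122388 + 230276·k. Then 230276·k ≡ 68097 − 122388 ≡ 39032 (mod 93323).
Need 230276⁻¹ mod 93323. Extended Euclid on (93323, 43630):
93323 = 2*43630 + 6063
43630 = 7*6063 + 1189
6063 = 5*1189 + 118
1189 = 10*118 + 9
118 = 13*9 + 1
9 = 9*1 + 0
Back-substitute:
1 = 118 − 13·9
1 = −13·1189 + 131·118
1 = 131·6063 − 668·1189
1 = −668·43630 + 4807·6063
1 = 4807·93323 − 10282·43630
230276⁻¹ ≡ 83041 (mod 93323), so k ≡ 83041·39032 ≡ 55199 (mod 93323).
x = 122388 + 230276·55199 = 12711127312.

12711127312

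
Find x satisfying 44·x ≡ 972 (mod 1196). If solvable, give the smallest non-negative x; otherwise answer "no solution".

158

First find gcd(44, 1196):
1196 = 27*44 + 8
44 = 5*8 + 4
8 = 2*4 + 0
gcd = 4 and 4 | 972, so solutions exist. Divide through by 4: 11x ≡ 243 (mod 299).
Now find 11⁻¹ mod 299:
299 = 27*11 + 2
11 = 5*2 + 1
2 = 2*1 + 0
Back-substitute:
1 = 11 − 5·2
1 = −5·299 + 136·11
So 11⁻¹ ≡ 136 (mod 299).
Then x ≡ 136·243 ≡ 158 (mod 299); the smallest non-negative solution is x = 158.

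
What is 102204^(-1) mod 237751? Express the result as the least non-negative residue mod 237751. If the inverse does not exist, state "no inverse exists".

gcd(237751, 102204) by repeated division:
237751 = 2·102204 + 33343
102204 = 3·33343 + 2175
33343 = 15·2175 + 718
2175 = 3·718 + 21
718 = 34·21 + 4
21 = 5·4 + 1
4 = 4·1 + 0
gcd = 1, so the inverse exists. Back-substitute:
1 = 21 − 5·4
1 = −5·718 + 171·21
1 = 171·2175 − 518·718
1 = −518·33343 + 7941·2175
1 = 7941·102204 − 24341·33343
1 = −24341·237751 + 56623·102204
So 102204·56623 ≡ 1 (mod 237751).

56623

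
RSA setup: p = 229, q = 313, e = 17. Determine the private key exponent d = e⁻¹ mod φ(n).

φ(n) = (p−1)(q−1) = 228·312 = 71136.
Need d with 17·d ≡ 1 (mod 71136). Apply the extended Euclidean algorithm:
71136 = 4184·17 + 8
17 = 2·8 + 1
8 = 8·1 + 0
Back-substitute:
1 = 17 − 2·8
1 = −2·71136 + 8369·17
So 17·8369 ≡ 1 (mod 71136), hence d = 8369.

8369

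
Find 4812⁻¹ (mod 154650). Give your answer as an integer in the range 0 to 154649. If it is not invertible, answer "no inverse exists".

Compute gcd(4812, 154650):
154650 = 32*4812 + 666
4812 = 7*666 + 150
666 = 4*150 + 66
150 = 2*66 + 18
66 = 3*18 + 12
18 = 1*12 + 6
12 = 2*6 + 0
The gcd is 6, not 1, hence no inverse exists.

no inverse exists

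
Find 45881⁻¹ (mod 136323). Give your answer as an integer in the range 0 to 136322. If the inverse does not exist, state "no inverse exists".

no inverse exists

Euclidean algorithm on 136323, 45881:
136323 = 2·45881 + 44561
45881 = 1·44561 + 1320
44561 = 33·1320 + 1001
1320 = 1·1001 + 319
1001 = 3·319 + 44
319 = 7·44 + 11
44 = 4·11 + 0
The gcd is 11, not 1, hence no inverse exists.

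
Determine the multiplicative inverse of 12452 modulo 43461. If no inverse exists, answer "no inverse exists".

Euclidean algorithm on 43461, 12452:
43461 = 3×12452 + 6105
12452 = 2×6105 + 242
6105 = 25×242 + 55
242 = 4×55 + 22
55 = 2×22 + 11
22 = 2×11 + 0
The gcd is 11, not 1, hence no inverse exists.

no inverse exists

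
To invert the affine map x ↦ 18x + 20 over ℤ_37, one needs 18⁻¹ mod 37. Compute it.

Apply the Euclidean algorithm to 37 and 18:
37 = 2·18 + 1
18 = 18·1 + 0
Since gcd(18, 37) = 1, back-substitute to write 1 as a combination:
1 = 37 − 2·18
So 18·(-2) ≡ 1 (mod 37), and -2 ≡ 35 (mod 37).

35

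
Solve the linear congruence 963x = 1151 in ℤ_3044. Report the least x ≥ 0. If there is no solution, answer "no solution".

17

First find gcd(963, 3044):
3044 = 3×963 + 155
963 = 6×155 + 33
155 = 4×33 + 23
33 = 1×23 + 10
23 = 2×10 + 3
10 = 3×3 + 1
3 = 3×1 + 0
gcd = 1, so a unique solution mod 3044 exists.
Back-substitute for the Bézout coefficients:
1 = 10 − 3·3
1 = −3·23 + 7·10
1 = 7·33 − 10·23
1 = −10·155 + 47·33
1 = 47·963 − 292·155
1 = −292·3044 + 923·963
So 963·(923) ≡ 1 (mod 3044), giving 963⁻¹ ≡ 923.
x ≡ 963⁻¹·1151 ≡ 923·1151 ≡ 17 (mod 3044).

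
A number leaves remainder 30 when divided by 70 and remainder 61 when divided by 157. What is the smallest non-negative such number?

4300

Write x = 30 + 70·k. Then 70·k ≡ 61 − 30 ≡ 31 (mod 157).
Need 70⁻¹ mod 157. Extended Euclid on (157, 70):
157 = 2·70 + 17
70 = 4·17 + 2
17 = 8·2 + 1
2 = 2·1 + 0
Back-substitute:
1 = 17 − 8·2
1 = −8·70 + 33·17
1 = 33·157 − 74·70
70⁻¹ ≡ 83 (mod 157), so k ≡ 83·31 ≡ 61 (mod 157).
x = 30 + 70·61 = 4300.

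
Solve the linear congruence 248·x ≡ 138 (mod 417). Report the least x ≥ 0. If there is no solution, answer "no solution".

51

First find gcd(248, 417):
417 = 1×248 + 169
248 = 1×169 + 79
169 = 2×79 + 11
79 = 7×11 + 2
11 = 5×2 + 1
2 = 2×1 + 0
gcd = 1, so a unique solution mod 417 exists.
Back-substitute for the Bézout coefficients:
1 = 11 − 5·2
1 = −5·79 + 36·11
1 = 36·169 − 77·79
1 = −77·248 + 113·169
1 = 113·417 − 190·248
So 248·(-190) ≡ 1 (mod 417), giving 248⁻¹ ≡ 227.
x ≡ 248⁻¹·138 ≡ 227·138 ≡ 51 (mod 417).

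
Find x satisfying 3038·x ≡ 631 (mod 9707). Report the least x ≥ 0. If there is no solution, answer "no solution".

1601

First find gcd(3038, 9707):
9707 = 3*3038 + 593
3038 = 5*593 + 73
593 = 8*73 + 9
73 = 8*9 + 1
9 = 9*1 + 0
gcd = 1, so a unique solution mod 9707 exists.
Back-substitute for the Bézout coefficients:
1 = 73 − 8·9
1 = −8·593 + 65·73
1 = 65·3038 − 333·593
1 = −333·9707 + 1064·3038
So 3038·(1064) ≡ 1 (mod 9707), giving 3038⁻¹ ≡ 1064.
x ≡ 3038⁻¹·631 ≡ 1064·631 ≡ 1601 (mod 9707).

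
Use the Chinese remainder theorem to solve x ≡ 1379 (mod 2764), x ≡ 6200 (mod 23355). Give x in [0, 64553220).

47954015

Write x = 1379 + 2764·k. Then 2764·k ≡ 6200 − 1379 ≡ 4821 (mod 23355).
Need 2764⁻¹ mod 23355. Extended Euclid on (23355, 2764):
23355 = 8*2764 + 1243
2764 = 2*1243 + 278
1243 = 4*278 + 131
278 = 2*131 + 16
131 = 8*16 + 3
16 = 5*3 + 1
3 = 3*1 + 0
Back-substitute:
1 = 16 − 5·3
1 = −5·131 + 41·16
1 = 41·278 − 87·131
1 = −87·1243 + 389·278
1 = 389·2764 − 865·1243
1 = −865·23355 + 7309·2764
2764⁻¹ ≡ 7309 (mod 23355), so k ≡ 7309·4821 ≡ 17349 (mod 23355).
x = 1379 + 2764·17349 = 47954015.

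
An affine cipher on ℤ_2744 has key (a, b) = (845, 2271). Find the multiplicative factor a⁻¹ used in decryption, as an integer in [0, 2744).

1221

Run Euclid on (2744, 845):
2744 = 3×845 + 209
845 = 4×209 + 9
209 = 23×9 + 2
9 = 4×2 + 1
2 = 2×1 + 0
The gcd is 1. Working backward:
1 = 9 − 4·2
1 = −4·209 + 93·9
1 = 93·845 − 376·209
1 = −376·2744 + 1221·845
So 845·1221 ≡ 1 (mod 2744).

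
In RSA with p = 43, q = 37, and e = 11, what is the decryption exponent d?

φ(n) = (p−1)(q−1) = 42·36 = 1512.
Need d with 11·d ≡ 1 (mod 1512). Apply the extended Euclidean algorithm:
1512 = 137×11 + 5
11 = 2×5 + 1
5 = 5×1 + 0
Back-substitute:
1 = 11 − 2·5
1 = −2·1512 + 275·11
So 11·275 ≡ 1 (mod 1512), hence d = 275.

275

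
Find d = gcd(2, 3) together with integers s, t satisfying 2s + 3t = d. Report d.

1

Euclidean algorithm:
3 = 1×2 + 1
2 = 2×1 + 0
gcd(2, 3) = 1.
Back-substituting:
1 = 3 − 2
So 1 = (1)·3 + (-1)·2.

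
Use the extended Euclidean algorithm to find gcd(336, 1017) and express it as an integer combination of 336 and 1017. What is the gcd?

3

Euclidean algorithm:
1017 = 3*336 + 9
336 = 37*9 + 3
9 = 3*3 + 0
gcd(336, 1017) = 3.
Working backward:
3 = 336 − 37·9
3 = −37·1017 + 112·336
So 3 = (-37)·1017 + (112)·336.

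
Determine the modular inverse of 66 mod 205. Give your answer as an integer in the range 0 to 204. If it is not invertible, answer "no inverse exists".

Run Euclid on (205, 66):
205 = 3×66 + 7
66 = 9×7 + 3
7 = 2×3 + 1
3 = 3×1 + 0
The gcd is 1. Working backward:
1 = 7 − 2·3
1 = −2·66 + 19·7
1 = 19·205 − 59·66
Hence 66⁻¹ ≡ -59 ≡ 146 (mod 205).

146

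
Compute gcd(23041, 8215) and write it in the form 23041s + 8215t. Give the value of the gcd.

Apply Euclid's algorithm to 23041 and 8215:
23041 = 2·8215 + 6611
8215 = 1·6611 + 1604
6611 = 4·1604 + 195
1604 = 8·195 + 44
195 = 4·44 + 19
44 = 2·19 + 6
19 = 3·6 + 1
6 = 6·1 + 0
gcd(23041, 8215) = 1.
Back-substituting:
1 = 19 − 3·6
1 = −3·44 + 7·19
1 = 7·195 − 31·44
1 = −31·1604 + 255·195
1 = 255·6611 − 1051·1604
1 = −1051·8215 + 1306·6611
1 = 1306·23041 − 3663·8215
So 1 = (1306)·23041 + (-3663)·8215.

1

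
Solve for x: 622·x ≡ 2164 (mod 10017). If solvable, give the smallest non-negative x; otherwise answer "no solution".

9022

First find gcd(622, 10017):
10017 = 16×622 + 65
622 = 9×65 + 37
65 = 1×37 + 28
37 = 1×28 + 9
28 = 3×9 + 1
9 = 9×1 + 0
gcd = 1, so a unique solution mod 10017 exists.
Back-substitute for the Bézout coefficients:
1 = 28 − 3·9
1 = −3·37 + 4·28
1 = 4·65 − 7·37
1 = −7·622 + 67·65
1 = 67·10017 − 1079·622
So 622·(-1079) ≡ 1 (mod 10017), giving 622⁻¹ ≡ 8938.
x ≡ 622⁻¹·2164 ≡ 8938·2164 ≡ 9022 (mod 10017).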